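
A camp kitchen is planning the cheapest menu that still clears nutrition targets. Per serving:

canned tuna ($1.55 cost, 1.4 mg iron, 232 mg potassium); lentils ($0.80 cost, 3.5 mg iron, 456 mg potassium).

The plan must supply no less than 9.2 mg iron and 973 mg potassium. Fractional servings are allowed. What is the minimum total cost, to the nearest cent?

$2.10

An LP optimum is at a vertex; with two nutrient constraints at most two foods are used. Check each candidate.
canned tuna only: max(9.2/1.4, 973/232) = 6.571 servings → $10.19.
lentils only: max(9.2/3.5, 973/456) = 2.629 servings → $2.10.
canned tuna + lentils with both targets exact would need a negative amount; discard.
The minimum over all feasible corners is $2.10.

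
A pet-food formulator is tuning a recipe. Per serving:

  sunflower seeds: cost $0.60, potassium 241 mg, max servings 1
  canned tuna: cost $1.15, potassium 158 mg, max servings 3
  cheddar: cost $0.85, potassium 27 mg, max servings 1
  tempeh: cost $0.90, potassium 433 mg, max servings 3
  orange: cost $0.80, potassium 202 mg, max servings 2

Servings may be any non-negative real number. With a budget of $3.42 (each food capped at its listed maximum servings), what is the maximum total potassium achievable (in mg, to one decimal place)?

Potassium per dollar: tempeh 481.1, sunflower seeds 401.7, orange 252.5, canned tuna 137.4, cheddar 31.76.
Take 3 servings of tempeh: spends $2.70, +1299.0 mg potassium (running total 1299.0 mg).
Take 1 serving of sunflower seeds: spends $0.60, +241.0 mg potassium (running total 1540.0 mg).
Take 0.15 servings of orange: spends $0.12, +30.3 mg potassium (running total 1570.3 mg).
Filling greedily by potassium-per-dollar is optimal for one linear limit, giving 1570.3 mg.

1570.3 mg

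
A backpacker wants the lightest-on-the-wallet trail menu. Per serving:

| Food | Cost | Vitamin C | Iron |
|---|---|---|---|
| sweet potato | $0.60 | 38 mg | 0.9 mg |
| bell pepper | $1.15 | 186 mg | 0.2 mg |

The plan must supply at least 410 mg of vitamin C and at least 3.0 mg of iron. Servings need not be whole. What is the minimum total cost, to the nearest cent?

sweet potato only: max(410/38, 3.0/0.9) = 10.79 servings → $6.47.
bell pepper only: max(410/186, 3.0/0.2) = 15 servings → $17.25.
sweet potato + bell pepper with both tight: 2.979 servings and 1.596 servings → $3.62.
Cheapest feasible corner: $3.62.

$3.62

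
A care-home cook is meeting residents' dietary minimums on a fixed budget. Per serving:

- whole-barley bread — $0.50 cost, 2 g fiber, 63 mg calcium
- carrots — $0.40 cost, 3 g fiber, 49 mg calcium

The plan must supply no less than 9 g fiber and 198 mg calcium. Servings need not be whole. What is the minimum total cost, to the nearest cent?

$1.59

For a min-cost LP with two ≥-constraints, a basic feasible solution has at most two positive variables.
whole-barley bread only: max(9/2, 198/63) = 4.5 servings → $2.25.
carrots only: max(9/3, 198/49) = 4.041 servings → $1.62.
whole-barley bread + carrots with both tight: 1.681 servings and 1.879 servings → $1.59.
The minimum over all feasible corners is $1.59.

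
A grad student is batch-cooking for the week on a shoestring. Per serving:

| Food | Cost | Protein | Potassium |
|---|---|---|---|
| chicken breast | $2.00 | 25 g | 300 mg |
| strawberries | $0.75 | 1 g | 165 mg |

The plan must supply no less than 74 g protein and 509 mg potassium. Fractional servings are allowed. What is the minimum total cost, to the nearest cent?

Compare the cost at each extreme point of the feasible region.
chicken breast only: max(74/25, 509/300) = 2.96 servings → $5.92.
strawberries only: max(74/1, 509/165) = 74 servings → $55.50.
chicken breast + strawberries: intersection lies outside the first quadrant.
The minimum over all feasible corners is $5.92.

$5.92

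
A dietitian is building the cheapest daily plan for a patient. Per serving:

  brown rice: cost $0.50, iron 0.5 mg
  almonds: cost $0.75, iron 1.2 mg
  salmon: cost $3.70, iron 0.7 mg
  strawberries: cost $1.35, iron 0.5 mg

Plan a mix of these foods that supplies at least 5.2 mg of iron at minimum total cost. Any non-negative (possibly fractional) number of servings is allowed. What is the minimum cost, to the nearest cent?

$3.25

Cost per mg of iron: almonds $0.6250, brown rice $1.0000, strawberries $2.7000, salmon $5.2857.
With no serving limits, use only almonds: 5.2 mg / 1.2 mg = 4.333 servings × $0.75 = $3.25.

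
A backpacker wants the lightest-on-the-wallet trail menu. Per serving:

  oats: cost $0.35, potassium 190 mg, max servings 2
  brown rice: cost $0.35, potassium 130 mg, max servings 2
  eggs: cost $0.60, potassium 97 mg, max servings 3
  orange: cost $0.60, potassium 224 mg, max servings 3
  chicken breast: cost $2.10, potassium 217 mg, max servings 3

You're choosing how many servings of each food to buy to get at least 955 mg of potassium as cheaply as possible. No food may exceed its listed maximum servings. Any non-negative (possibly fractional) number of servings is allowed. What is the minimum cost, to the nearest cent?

Cost per mg of potassium: oats $0.0018, orange $0.0027, brown rice $0.0027, eggs $0.0062, chicken breast $0.0097.
Take 2 servings of oats: +380.0 mg potassium for $0.70 (total $0.70, still need 575.0 mg).
Take 2.567 servings of orange: +575.0 mg potassium for $1.54 (total $2.24, still need 0.0 mg).
Filling from the cheapest source first is optimal under one linear minimum: $2.24.

$2.24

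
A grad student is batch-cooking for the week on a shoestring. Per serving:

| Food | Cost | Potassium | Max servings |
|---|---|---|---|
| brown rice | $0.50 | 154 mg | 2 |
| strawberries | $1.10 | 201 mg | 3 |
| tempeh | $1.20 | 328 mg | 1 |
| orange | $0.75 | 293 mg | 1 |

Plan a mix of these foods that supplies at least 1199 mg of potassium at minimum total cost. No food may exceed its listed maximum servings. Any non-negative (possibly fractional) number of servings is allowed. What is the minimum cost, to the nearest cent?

Cost per mg of potassium: orange $0.0026, brown rice $0.0032, tempeh $0.0037, strawberries $0.0055.
Take 1 serving of orange: +293.0 mg potassium for $0.75 (total $0.75, still need 906.0 mg).
Take 2 servings of brown rice: +308.0 mg potassium for $1.00 (total $1.75, still need 598.0 mg).
Take 1 serving of tempeh: +328.0 mg potassium for $1.20 (total $2.95, still need 270.0 mg).
Take 1.343 servings of strawberries: +270.0 mg potassium for $1.48 (total $4.43, still need 0.0 mg).
Filling from the cheapest source first is optimal under one linear minimum: $4.43.

$4.43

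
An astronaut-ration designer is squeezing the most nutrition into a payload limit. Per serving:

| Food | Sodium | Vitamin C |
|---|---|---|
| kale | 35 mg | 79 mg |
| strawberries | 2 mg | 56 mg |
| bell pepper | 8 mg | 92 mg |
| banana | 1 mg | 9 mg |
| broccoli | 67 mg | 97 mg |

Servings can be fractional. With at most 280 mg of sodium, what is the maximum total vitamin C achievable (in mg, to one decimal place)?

7840.0 mg

Vitamin C per mg sodium: strawberries 28, bell pepper 11.5, banana 9, kale 2.257, broccoli 1.448.
With no serving limits, spend the whole sodium allowance on strawberries: 280 mg / 2 mg × 56 mg = 7840.0 mg.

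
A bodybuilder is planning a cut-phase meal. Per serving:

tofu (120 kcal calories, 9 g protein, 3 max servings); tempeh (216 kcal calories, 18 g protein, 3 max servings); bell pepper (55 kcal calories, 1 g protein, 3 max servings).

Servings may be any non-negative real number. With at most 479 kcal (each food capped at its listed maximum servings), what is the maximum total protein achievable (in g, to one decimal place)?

Protein per kcal: tempeh 0.08333, tofu 0.075, bell pepper 0.01818.
Take 2.218 servings of tempeh: uses 479 kcal, +39.9 g protein (running total 39.9 g).
Filling greedily by protein-per-kcal is optimal for one linear limit, giving 39.9 g.

39.9 g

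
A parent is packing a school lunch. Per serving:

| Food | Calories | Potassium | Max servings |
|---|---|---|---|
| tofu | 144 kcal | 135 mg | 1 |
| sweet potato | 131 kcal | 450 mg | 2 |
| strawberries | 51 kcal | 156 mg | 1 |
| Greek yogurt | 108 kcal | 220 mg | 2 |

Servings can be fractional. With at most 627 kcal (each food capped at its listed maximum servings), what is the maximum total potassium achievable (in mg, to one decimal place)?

1587.9 mg

Potassium per kcal: sweet potato 3.435, strawberries 3.059, Greek yogurt 2.037, tofu 0.9375.
Take 2 servings of sweet potato: uses 262 kcal, +900.0 mg potassium (running total 900.0 mg).
Take 1 serving of strawberries: uses 51 kcal, +156.0 mg potassium (running total 1056.0 mg).
Take 2 servings of Greek yogurt: uses 216 kcal, +440.0 mg potassium (running total 1496.0 mg).
Take 0.6806 servings of tofu: uses 98 kcal, +91.9 mg potassium (running total 1587.9 mg).
Greedy by best ratio exhausts the calories allowance optimally: 1587.9 mg.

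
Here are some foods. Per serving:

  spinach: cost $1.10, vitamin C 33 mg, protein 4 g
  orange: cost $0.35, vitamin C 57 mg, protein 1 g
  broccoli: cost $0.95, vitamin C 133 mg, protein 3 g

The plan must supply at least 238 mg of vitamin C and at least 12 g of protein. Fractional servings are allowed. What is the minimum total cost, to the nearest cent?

spinach only: max(238/33, 12/4) = 7.212 servings → $7.93.
orange only: max(238/57, 12/1) = 12 servings → $4.20.
broccoli only: max(238/133, 12/3) = 4 servings → $3.80.
spinach + orange with both tight: 2.287 servings and 2.851 servings → $3.51.
spinach + broccoli with both tight: 2.037 servings and 1.284 servings → $3.46.
orange + broccoli with both targets exact would need a negative amount; discard.
So the least-cost plan costs $3.46.

$3.46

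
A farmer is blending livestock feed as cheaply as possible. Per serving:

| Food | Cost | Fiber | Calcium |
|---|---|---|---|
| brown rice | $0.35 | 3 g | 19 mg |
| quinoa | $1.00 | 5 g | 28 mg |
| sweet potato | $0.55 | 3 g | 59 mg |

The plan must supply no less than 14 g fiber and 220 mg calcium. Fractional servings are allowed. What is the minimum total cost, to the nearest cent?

This is a tiny linear program; its minimum lies at a vertex of the feasible set. List the vertices and price them.
brown rice only: max(14/3, 220/19) = 11.58 servings → $4.05.
quinoa only: max(14/5, 220/28) = 7.857 servings → $7.86.
sweet potato only: max(14/3, 220/59) = 4.667 servings → $2.57.
brown rice + quinoa with both targets exact would need a negative amount; discard.
brown rice + sweet potato with both tight: 1.383 servings and 3.283 servings → $2.29.
quinoa + sweet potato with both tight: 0.7867 servings and 3.355 servings → $2.63.
So the least-cost plan costs $2.29.

$2.29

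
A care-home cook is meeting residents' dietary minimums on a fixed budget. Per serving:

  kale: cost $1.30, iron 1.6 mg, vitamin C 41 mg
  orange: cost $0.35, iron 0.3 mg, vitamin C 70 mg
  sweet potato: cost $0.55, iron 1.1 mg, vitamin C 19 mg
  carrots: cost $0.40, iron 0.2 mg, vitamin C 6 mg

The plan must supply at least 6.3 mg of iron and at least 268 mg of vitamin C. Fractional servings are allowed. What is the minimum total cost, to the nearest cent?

At the optimum either one food covers both requirements or two foods hit both targets exactly; no other combination can be cheaper.
kale only: max(6.3/1.6, 268/41) = 6.537 servings → $8.50.
orange only: max(6.3/0.3, 268/70) = 21 servings → $7.35.
sweet potato only: max(6.3/1.1, 268/19) = 14.11 servings → $7.76.
carrots only: max(6.3/0.2, 268/6) = 44.67 servings → $17.87.
kale + orange with both tight: 3.617 servings and 1.71 servings → $5.30.
kale + sweet potato: the both-tight solution has a negative serving — not a feasible corner.
kale + carrots with both targets exact would need a negative amount; discard.
orange + sweet potato with both tight: 2.456 servings and 5.058 servings → $3.64.
orange + carrots with both tight: 1.295 servings and 29.56 servings → $12.28.
sweet potato + carrots: intersection lies outside the first quadrant.
So the least-cost plan costs $3.64.

$3.64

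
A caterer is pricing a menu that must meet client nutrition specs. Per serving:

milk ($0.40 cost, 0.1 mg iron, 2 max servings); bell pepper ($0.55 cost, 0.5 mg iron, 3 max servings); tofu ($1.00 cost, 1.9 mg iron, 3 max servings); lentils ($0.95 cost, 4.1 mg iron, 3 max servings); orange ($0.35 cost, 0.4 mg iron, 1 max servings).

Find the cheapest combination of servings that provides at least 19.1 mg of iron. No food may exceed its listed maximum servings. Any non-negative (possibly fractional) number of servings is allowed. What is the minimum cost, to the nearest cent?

Cost per mg of iron: lentils $0.2317, tofu $0.5263, orange $0.8750, bell pepper $1.1000, milk $4.0000.
Take 3 servings of lentils: +12.3 mg iron for $2.85 (total $2.85, still need 6.8 mg).
Take 3 servings of tofu: +5.7 mg iron for $3.00 (total $5.85, still need 1.1 mg).
Take 1 serving of orange: +0.4 mg iron for $0.35 (total $6.20, still need 0.7 mg).
Take 1.4 servings of bell pepper: +0.7 mg iron for $0.77 (total $6.97, still need 0.0 mg).
Filling from the cheapest source first is optimal under one linear minimum: $6.97.

$6.97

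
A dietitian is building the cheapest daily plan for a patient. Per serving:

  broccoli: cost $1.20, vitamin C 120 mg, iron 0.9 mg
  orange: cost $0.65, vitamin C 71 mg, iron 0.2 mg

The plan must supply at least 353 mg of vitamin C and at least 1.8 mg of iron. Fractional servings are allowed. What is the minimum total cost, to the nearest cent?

Check every corner: each single food scaled to meet both minima, and each pair solved so both constraints bind.
broccoli only: max(353/120, 1.8/0.9) = 2.942 servings → $3.53.
orange only: max(353/71, 1.8/0.2) = 9 servings → $5.85.
broccoli + orange with both tight: 1.434 servings and 2.549 servings → $3.38.
Cheapest feasible corner: $3.38.

$3.38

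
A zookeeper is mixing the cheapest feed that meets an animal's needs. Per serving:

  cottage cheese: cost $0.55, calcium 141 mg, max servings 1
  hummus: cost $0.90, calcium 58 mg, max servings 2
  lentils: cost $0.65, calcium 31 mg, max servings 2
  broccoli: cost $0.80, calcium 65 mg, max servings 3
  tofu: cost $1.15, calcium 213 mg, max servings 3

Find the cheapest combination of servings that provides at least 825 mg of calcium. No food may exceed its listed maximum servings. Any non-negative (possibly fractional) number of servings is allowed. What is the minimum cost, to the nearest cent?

$4.55

Cost per mg of calcium: cottage cheese $0.0039, tofu $0.0054, broccoli $0.0123, hummus $0.0155, lentils $0.0210.
Take 1 serving of cottage cheese: +141.0 mg calcium for $0.55 (total $0.55, still need 684.0 mg).
Take 3 servings of tofu: +639.0 mg calcium for $3.45 (total $4.00, still need 45.0 mg).
Take 0.6923 servings of broccoli: +45.0 mg calcium for $0.55 (total $4.55, still need 0.0 mg).
Greedy by cheapest-per-mg is optimal for a single linear constraint, so the minimum cost is $4.55.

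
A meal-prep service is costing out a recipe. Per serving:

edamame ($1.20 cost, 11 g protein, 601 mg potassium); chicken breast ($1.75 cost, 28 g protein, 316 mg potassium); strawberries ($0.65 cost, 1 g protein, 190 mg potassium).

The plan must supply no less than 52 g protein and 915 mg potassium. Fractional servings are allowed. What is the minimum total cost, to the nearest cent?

$3.60

With two linear requirements the optimum uses one or two foods; enumerate the corners.
edamame only: max(52/11, 915/601) = 4.727 servings → $5.67.
chicken breast only: max(52/28, 915/316) = 2.896 servings → $5.07.
strawberries only: max(52/1, 915/190) = 52 servings → $33.80.
edamame + chicken breast with both tight: 0.6881 servings and 1.587 servings → $3.60.
edamame + strawberries with both targets exact would need a negative amount; discard.
chicken breast + strawberries with both tight: 1.792 servings and 1.836 servings → $4.33.
Cheapest feasible corner: $3.60.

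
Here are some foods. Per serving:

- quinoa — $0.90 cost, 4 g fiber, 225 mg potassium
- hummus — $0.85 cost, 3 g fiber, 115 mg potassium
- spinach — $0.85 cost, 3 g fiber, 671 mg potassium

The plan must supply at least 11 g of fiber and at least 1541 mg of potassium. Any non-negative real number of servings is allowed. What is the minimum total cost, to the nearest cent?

A basic optimal solution has at most two foods positive. Try each food alone and each pair with both targets met exactly.
quinoa only: max(11/4, 1541/225) = 6.849 servings → $6.16.
hummus only: max(11/3, 1541/115) = 13.4 servings → $11.39.
spinach only: max(11/3, 1541/671) = 3.667 servings → $3.12.
quinoa + hummus: the both-tight solution has a negative serving — not a feasible corner.
quinoa + spinach with both tight: 1.373 servings and 1.836 servings → $2.80.
hummus + spinach with both tight: 1.653 servings and 2.013 servings → $3.12.
So the least-cost plan costs $2.80.

$2.80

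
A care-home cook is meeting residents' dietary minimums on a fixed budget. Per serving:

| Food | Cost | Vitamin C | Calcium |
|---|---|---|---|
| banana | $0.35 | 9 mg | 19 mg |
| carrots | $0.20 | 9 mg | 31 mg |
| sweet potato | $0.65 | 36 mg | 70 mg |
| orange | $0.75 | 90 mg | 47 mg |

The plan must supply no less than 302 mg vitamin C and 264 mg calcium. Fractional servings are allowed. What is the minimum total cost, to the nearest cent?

$3.02

An LP optimum is at a vertex; with two nutrient constraints at most two foods are used. Check each candidate.
banana only: max(302/9, 264/19) = 33.56 servings → $11.74.
carrots only: max(302/9, 264/31) = 33.56 servings → $6.71.
sweet potato only: max(302/36, 264/70) = 8.389 servings → $5.45.
orange only: max(302/90, 264/47) = 5.617 servings → $4.21.
banana + carrots: the both-tight solution has a negative serving — not a feasible corner.
banana + sweet potato: intersection lies outside the first quadrant.
banana + orange with both tight: 7.433 servings and 2.612 servings → $4.56.
carrots + sweet potato with both targets exact would need a negative amount; discard.
carrots + orange with both tight: 4.041 servings and 2.951 servings → $3.02.
sweet potato + orange with both tight: 2.076 servings and 2.525 servings → $3.24.
The minimum over all feasible corners is $3.02.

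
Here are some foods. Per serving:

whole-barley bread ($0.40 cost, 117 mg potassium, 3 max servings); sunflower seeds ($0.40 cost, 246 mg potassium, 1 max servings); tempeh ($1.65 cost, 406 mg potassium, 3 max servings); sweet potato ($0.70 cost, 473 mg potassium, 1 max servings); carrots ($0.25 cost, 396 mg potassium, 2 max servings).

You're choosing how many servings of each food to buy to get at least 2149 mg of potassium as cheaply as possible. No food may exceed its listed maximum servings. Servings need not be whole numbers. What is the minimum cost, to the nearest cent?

Cost per mg of potassium: carrots $0.0006, sweet potato $0.0015, sunflower seeds $0.0016, whole-barley bread $0.0034, tempeh $0.0041.
Take 2 servings of carrots: +792.0 mg potassium for $0.50 (total $0.50, still need 1357.0 mg).
Take 1 serving of sweet potato: +473.0 mg potassium for $0.70 (total $1.20, still need 884.0 mg).
Take 1 serving of sunflower seeds: +246.0 mg potassium for $0.40 (total $1.60, still need 638.0 mg).
Take 3 servings of whole-barley bread: +351.0 mg potassium for $1.20 (total $2.80, still need 287.0 mg).
Take 0.7069 servings of tempeh: +287.0 mg potassium for $1.17 (total $3.97, still need 0.0 mg).
Filling from the cheapest source first is optimal under one linear minimum: $3.97.

$3.97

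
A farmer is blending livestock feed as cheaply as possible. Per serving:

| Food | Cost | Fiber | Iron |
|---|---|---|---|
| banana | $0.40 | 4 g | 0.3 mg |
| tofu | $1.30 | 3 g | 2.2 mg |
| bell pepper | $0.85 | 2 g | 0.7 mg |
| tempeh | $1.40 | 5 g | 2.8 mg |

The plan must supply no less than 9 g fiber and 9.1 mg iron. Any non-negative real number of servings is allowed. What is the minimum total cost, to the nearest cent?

At the optimum either one food covers both requirements or two foods hit both targets exactly; no other combination can be cheaper.
banana only: max(9/4, 9.1/0.3) = 30.33 servings → $12.13.
tofu only: max(9/3, 9.1/2.2) = 4.136 servings → $5.38.
bell pepper only: max(9/2, 9.1/0.7) = 13 servings → $11.05.
tempeh only: max(9/5, 9.1/2.8) = 3.25 servings → $4.55.
banana + tofu with both targets exact would need a negative amount; discard.
banana + bell pepper: intersection lies outside the first quadrant.
banana + tempeh: intersection lies outside the first quadrant.
tofu + bell pepper: the both-tight solution has a negative serving — not a feasible corner.
tofu + tempeh: the both-tight solution has a negative serving — not a feasible corner.
bell pepper + tempeh with both targets exact would need a negative amount; discard.
So the least-cost plan costs $4.55.

$4.55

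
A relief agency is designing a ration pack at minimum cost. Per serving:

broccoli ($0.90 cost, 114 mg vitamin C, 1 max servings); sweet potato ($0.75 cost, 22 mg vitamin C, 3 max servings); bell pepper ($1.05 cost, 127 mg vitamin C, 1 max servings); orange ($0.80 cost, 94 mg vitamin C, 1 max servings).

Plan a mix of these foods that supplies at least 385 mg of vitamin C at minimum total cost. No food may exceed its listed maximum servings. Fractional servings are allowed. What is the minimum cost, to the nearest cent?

$4.45

Cost per mg of vitamin C: broccoli $0.0079, bell pepper $0.0083, orange $0.0085, sweet potato $0.0341.
Take 1 serving of broccoli: +114.0 mg vitamin C for $0.90 (total $0.90, still need 271.0 mg).
Take 1 serving of bell pepper: +127.0 mg vitamin C for $1.05 (total $1.95, still need 144.0 mg).
Take 1 serving of orange: +94.0 mg vitamin C for $0.80 (total $2.75, still need 50.0 mg).
Take 2.273 servings of sweet potato: +50.0 mg vitamin C for $1.70 (total $4.45, still need 0.0 mg).
Filling from the cheapest source first is optimal under one linear minimum: $4.45.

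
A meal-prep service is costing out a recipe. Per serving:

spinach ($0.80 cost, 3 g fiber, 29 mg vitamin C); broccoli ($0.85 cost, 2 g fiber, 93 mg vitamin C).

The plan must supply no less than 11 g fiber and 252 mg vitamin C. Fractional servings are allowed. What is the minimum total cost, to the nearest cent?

$3.56

Minimising a linear cost over {fiber ≥ 11, vitamin C ≥ 252, servings ≥ 0} — the optimum is at a vertex, using one or two foods.
spinach only: max(11/3, 252/29) = 8.69 servings → $6.95.
broccoli only: max(11/2, 252/93) = 5.5 servings → $4.67.
spinach + broccoli with both tight: 2.348 servings and 1.977 servings → $3.56.
The minimum over all feasible corners is $3.56.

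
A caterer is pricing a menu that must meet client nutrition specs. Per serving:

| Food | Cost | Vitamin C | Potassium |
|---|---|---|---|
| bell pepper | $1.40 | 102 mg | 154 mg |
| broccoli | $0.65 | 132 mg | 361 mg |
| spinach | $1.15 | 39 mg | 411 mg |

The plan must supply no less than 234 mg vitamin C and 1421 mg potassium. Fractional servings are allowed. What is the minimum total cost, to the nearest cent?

$2.56

For a min-cost LP with two ≥-constraints, a basic feasible solution has at most two positive variables.
bell pepper only: max(234/102, 1421/154) = 9.227 servings → $12.92.
broccoli only: max(234/132, 1421/361) = 3.936 servings → $2.56.
spinach only: max(234/39, 1421/411) = 6 servings → $6.90.
bell pepper + broccoli with both targets exact would need a negative amount; discard.
bell pepper + spinach with both tight: 1.135 servings and 3.032 servings → $5.08.
broccoli + spinach with both tight: 1.014 servings and 2.566 servings → $3.61.
The minimum over all feasible corners is $2.56.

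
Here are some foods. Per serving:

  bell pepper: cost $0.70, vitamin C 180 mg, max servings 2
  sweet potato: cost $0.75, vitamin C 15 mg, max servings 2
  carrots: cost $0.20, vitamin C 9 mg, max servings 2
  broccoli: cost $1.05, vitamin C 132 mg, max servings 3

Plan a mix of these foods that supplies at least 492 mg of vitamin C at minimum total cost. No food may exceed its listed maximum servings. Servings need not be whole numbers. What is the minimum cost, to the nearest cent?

$2.45

Cost per mg of vitamin C: bell pepper $0.0039, broccoli $0.0080, carrots $0.0222, sweet potato $0.0500.
Take 2 servings of bell pepper: +360.0 mg vitamin C for $1.40 (total $1.40, still need 132.0 mg).
Take 1 serving of broccoli: +132.0 mg vitamin C for $1.05 (total $2.45, still need 0.0 mg).
Greedy by cheapest-per-mg is optimal for a single linear constraint, so the minimum cost is $2.45.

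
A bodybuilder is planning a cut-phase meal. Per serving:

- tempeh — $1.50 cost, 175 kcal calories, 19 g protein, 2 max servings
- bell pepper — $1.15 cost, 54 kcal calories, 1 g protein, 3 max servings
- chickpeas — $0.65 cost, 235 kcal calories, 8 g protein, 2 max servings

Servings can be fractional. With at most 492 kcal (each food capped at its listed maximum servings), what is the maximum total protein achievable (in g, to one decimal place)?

Protein per kcal: tempeh 0.1086, chickpeas 0.03404, bell pepper 0.01852.
Take 2 servings of tempeh: uses 350 kcal, +38.0 g protein (running total 38.0 g).
Take 0.6043 servings of chickpeas: uses 142 kcal, +4.8 g protein (running total 42.8 g).
Filling greedily by protein-per-kcal is optimal for one linear limit, giving 42.8 g.

42.8 g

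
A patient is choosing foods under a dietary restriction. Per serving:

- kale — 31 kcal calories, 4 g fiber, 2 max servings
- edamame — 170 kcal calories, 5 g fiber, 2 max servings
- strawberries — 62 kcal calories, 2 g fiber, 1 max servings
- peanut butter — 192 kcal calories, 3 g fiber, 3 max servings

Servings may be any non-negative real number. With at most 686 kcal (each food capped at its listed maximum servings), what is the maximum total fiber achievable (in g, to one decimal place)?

Fiber per kcal: kale 0.129, strawberries 0.03226, edamame 0.02941, peanut butter 0.01562.
Take 2 servings of kale: uses 62 kcal, +8.0 g fiber (running total 8.0 g).
Take 1 serving of strawberries: uses 62 kcal, +2.0 g fiber (running total 10.0 g).
Take 2 servings of edamame: uses 340 kcal, +10.0 g fiber (running total 20.0 g).
Take 1.156 servings of peanut butter: uses 222 kcal, +3.5 g fiber (running total 23.5 g).
Greedy by best ratio exhausts the calories allowance optimally: 23.5 g.

23.5 g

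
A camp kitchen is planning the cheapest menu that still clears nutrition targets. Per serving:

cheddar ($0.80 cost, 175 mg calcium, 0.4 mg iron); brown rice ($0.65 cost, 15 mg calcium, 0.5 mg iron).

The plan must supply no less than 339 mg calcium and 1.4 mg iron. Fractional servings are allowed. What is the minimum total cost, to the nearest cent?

$2.33

Minimising a linear cost over {calcium ≥ 339, iron ≥ 1.4, servings ≥ 0} — the optimum is at a vertex, using one or two foods.
cheddar only: max(339/175, 1.4/0.4) = 3.5 servings → $2.80.
brown rice only: max(339/15, 1.4/0.5) = 22.6 servings → $14.69.
cheddar + brown rice with both tight: 1.822 servings and 1.342 servings → $2.33.
So the least-cost plan costs $2.33.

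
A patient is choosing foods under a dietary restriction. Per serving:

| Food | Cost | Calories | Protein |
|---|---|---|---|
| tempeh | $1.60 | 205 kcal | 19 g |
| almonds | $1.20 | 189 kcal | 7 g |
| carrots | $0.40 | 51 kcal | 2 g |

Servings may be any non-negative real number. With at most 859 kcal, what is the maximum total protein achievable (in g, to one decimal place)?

79.6 g

Protein per kcal: tempeh 0.09268, carrots 0.03922, almonds 0.03704.
With no serving limits, spend the whole calories allowance on tempeh: 859 kcal / 205 kcal × 19 g = 79.6 g.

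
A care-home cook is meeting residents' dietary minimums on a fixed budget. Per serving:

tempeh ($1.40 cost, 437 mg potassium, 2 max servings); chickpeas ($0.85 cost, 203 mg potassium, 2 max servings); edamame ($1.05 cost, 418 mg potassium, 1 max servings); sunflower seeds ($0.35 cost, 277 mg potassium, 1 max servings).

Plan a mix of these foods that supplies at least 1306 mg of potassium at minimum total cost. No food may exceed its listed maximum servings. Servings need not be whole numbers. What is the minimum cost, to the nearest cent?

$3.36

Cost per mg of potassium: sunflower seeds $0.0013, edamame $0.0025, tempeh $0.0032, chickpeas $0.0042.
Take 1 serving of sunflower seeds: +277.0 mg potassium for $0.35 (total $0.35, still need 1029.0 mg).
Take 1 serving of edamame: +418.0 mg potassium for $1.05 (total $1.40, still need 611.0 mg).
Take 1.398 servings of tempeh: +611.0 mg potassium for $1.96 (total $3.36, still need 0.0 mg).
Greedy by cheapest-per-mg is optimal for a single linear constraint, so the minimum cost is $3.36.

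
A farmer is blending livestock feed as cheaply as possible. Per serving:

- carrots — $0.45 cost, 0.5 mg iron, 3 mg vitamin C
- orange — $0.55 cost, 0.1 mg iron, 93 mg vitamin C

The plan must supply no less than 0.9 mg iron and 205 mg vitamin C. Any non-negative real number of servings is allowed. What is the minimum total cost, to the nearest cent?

$1.80

Minimising a linear cost over {iron ≥ 0.9, vitamin C ≥ 205, servings ≥ 0} — the optimum is at a vertex, using one or two foods.
carrots only: max(0.9/0.5, 205/3) = 68.33 servings → $30.75.
orange only: max(0.9/0.1, 205/93) = 9 servings → $4.95.
carrots + orange with both tight: 1.368 servings and 2.16 servings → $1.80.
Cheapest feasible corner: $1.80.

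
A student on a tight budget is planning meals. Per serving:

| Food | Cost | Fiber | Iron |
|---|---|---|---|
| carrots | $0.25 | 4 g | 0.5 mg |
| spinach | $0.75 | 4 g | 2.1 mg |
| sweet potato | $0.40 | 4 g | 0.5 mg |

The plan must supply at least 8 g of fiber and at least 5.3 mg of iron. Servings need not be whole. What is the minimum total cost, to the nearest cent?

$1.89

A basic optimal solution has at most two foods positive. Try each food alone and each pair with both targets met exactly.
carrots only: max(8/4, 5.3/0.5) = 10.6 servings → $2.65.
spinach only: max(8/4, 5.3/2.1) = 2.524 servings → $1.89.
sweet potato only: max(8/4, 5.3/0.5) = 10.6 servings → $4.24.
carrots + spinach: the both-tight solution has a negative serving — not a feasible corner.
carrots + sweet potato (both tight): parallel constraints — no distinct corner.
spinach + sweet potato: the both-tight solution has a negative serving — not a feasible corner.
So the least-cost plan costs $1.89.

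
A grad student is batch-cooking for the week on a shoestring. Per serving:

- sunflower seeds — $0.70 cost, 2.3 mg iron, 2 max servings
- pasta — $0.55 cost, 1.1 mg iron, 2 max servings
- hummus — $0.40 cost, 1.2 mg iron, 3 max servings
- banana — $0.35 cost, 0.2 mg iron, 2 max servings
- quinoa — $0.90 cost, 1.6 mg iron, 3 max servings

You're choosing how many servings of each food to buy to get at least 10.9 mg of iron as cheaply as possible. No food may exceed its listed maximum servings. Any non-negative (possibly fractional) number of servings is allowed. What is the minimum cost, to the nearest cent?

Cost per mg of iron: sunflower seeds $0.3043, hummus $0.3333, pasta $0.5000, quinoa $0.5625, banana $1.7500.
Take 2 servings of sunflower seeds: +4.6 mg iron for $1.40 (total $1.40, still need 6.3 mg).
Take 3 servings of hummus: +3.6 mg iron for $1.20 (total $2.60, still need 2.7 mg).
Take 2 servings of pasta: +2.2 mg iron for $1.10 (total $3.70, still need 0.5 mg).
Take 0.3125 servings of quinoa: +0.5 mg iron for $0.28 (total $3.98, still need 0.0 mg).
Filling from the cheapest source first is optimal under one linear minimum: $3.98.

$3.98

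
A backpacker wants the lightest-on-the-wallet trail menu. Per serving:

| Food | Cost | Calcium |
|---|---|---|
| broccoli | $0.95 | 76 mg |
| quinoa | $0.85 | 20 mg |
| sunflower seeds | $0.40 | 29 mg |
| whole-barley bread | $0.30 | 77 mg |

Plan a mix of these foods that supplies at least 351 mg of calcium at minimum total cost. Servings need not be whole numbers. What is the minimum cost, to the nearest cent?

$1.37

Cost per mg of calcium: whole-barley bread $0.0039, broccoli $0.0125, sunflower seeds $0.0138, quinoa $0.0425.
With no serving limits, use only whole-barley bread: 351 mg / 77 mg = 4.558 servings × $0.30 = $1.37.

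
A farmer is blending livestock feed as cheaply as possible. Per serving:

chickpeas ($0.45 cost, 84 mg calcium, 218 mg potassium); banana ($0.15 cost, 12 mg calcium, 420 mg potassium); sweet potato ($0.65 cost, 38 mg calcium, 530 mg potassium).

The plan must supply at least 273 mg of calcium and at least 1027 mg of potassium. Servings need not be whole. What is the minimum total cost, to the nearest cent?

$1.53

This is a tiny linear program; its minimum lies at a vertex of the feasible set. List the vertices and price them.
chickpeas only: max(273/84, 1027/218) = 4.711 servings → $2.12.
banana only: max(273/12, 1027/420) = 22.75 servings → $3.41.
sweet potato only: max(273/38, 1027/530) = 7.184 servings → $4.67.
chickpeas + banana with both tight: 3.133 servings and 0.8191 servings → $1.53.
chickpeas + sweet potato with both tight: 2.916 servings and 0.7383 servings → $1.79.
banana + sweet potato: intersection lies outside the first quadrant.
So the least-cost plan costs $1.53.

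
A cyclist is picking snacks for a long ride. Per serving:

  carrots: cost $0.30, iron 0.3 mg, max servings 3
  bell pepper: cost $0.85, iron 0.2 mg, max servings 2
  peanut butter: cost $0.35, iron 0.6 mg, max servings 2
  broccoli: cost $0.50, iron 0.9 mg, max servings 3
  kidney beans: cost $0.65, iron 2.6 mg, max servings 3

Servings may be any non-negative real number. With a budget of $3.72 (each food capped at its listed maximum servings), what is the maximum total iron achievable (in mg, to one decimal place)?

11.0 mg

Iron per dollar: kidney beans 4, broccoli 1.8, peanut butter 1.714, carrots 1, bell pepper 0.2353.
Take 3 servings of kidney beans: spends $1.95, +7.8 mg iron (running total 7.8 mg).
Take 3 servings of broccoli: spends $1.50, +2.7 mg iron (running total 10.5 mg).
Take 0.7714 servings of peanut butter: spends $0.27, +0.5 mg iron (running total 11.0 mg).
Filling greedily by iron-per-dollar is optimal for one linear limit, giving 11.0 mg.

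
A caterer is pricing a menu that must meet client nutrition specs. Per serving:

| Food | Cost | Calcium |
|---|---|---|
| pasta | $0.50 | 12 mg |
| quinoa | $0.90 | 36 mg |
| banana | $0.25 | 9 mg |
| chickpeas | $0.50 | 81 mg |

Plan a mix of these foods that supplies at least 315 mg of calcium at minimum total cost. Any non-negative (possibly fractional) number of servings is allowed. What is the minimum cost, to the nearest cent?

Cost per mg of calcium: chickpeas $0.0062, quinoa $0.0250, banana $0.0278, pasta $0.0417.
With no serving limits, use only chickpeas: 315 mg / 81 mg = 3.889 servings × $0.50 = $1.94.

$1.94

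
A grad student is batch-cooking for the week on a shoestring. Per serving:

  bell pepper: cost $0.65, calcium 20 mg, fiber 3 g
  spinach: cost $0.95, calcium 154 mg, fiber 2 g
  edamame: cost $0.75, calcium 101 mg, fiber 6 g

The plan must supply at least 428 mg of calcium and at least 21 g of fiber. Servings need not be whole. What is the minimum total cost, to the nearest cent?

$3.06

Compare the cost at each extreme point of the feasible region.
bell pepper only: max(428/20, 21/3) = 21.4 servings → $13.91.
spinach only: max(428/154, 21/2) = 10.5 servings → $9.97.
edamame only: max(428/101, 21/6) = 4.238 servings → $3.18.
bell pepper + spinach with both tight: 5.635 servings and 2.047 servings → $5.61.
bell pepper + edamame with both targets exact would need a negative amount; discard.
spinach + edamame with both tight: 0.6191 servings and 3.294 servings → $3.06.
The minimum over all feasible corners is $3.06.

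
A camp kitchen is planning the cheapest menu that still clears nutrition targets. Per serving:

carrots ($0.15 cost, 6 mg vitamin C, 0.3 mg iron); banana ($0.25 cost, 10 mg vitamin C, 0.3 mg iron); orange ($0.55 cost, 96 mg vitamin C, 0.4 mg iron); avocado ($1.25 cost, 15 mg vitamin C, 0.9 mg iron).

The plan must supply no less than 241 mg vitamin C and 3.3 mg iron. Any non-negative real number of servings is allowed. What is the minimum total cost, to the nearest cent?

$2.35

Check every corner: each single food scaled to meet both minima, and each pair solved so both constraints bind.
carrots only: max(241/6, 3.3/0.3) = 40.17 servings → $6.03.
banana only: max(241/10, 3.3/0.3) = 24.1 servings → $6.03.
orange only: max(241/96, 3.3/0.4) = 8.25 servings → $4.54.
avocado only: max(241/15, 3.3/0.9) = 16.07 servings → $20.08.
carrots + banana: intersection lies outside the first quadrant.
carrots + orange with both tight: 8.348 servings and 1.989 servings → $2.35.
carrots + avocado with both targets exact would need a negative amount; discard.
banana + orange with both tight: 8.887 servings and 1.585 servings → $3.09.
banana + avocado with both targets exact would need a negative amount; discard.
orange + avocado with both tight: 2.082 servings and 2.741 servings → $4.57.
So the least-cost plan costs $2.35.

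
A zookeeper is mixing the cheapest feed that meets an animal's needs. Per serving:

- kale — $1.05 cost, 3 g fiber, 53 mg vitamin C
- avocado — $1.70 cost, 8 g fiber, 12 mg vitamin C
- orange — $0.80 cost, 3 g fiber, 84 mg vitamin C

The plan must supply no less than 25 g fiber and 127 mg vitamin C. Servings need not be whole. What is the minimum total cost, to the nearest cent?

This is a tiny linear program; its minimum lies at a vertex of the feasible set. List the vertices and price them.
kale only: max(25/3, 127/53) = 8.333 servings → $8.75.
avocado only: max(25/8, 127/12) = 10.58 servings → $17.99.
orange only: max(25/3, 127/84) = 8.333 servings → $6.67.
kale + avocado with both tight: 1.845 servings and 2.433 servings → $6.07.
kale + orange: intersection lies outside the first quadrant.
avocado + orange with both tight: 2.703 servings and 1.126 servings → $5.50.
So the least-cost plan costs $5.50.

$5.50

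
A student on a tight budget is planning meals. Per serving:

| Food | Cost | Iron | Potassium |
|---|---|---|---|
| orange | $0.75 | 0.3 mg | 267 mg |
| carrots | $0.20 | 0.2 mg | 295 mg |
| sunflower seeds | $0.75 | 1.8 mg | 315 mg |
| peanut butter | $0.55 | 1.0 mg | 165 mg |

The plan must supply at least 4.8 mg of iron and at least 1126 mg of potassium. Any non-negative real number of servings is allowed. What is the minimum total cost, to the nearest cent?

$2.13

With two linear requirements the optimum uses one or two foods; enumerate the corners.
orange only: max(4.8/0.3, 1126/267) = 16 servings → $12.00.
carrots only: max(4.8/0.2, 1126/295) = 24 servings → $4.80.
sunflower seeds only: max(4.8/1.8, 1126/315) = 3.575 servings → $2.68.
peanut butter only: max(4.8/1.0, 1126/165) = 6.824 servings → $3.75.
orange + carrots: intersection lies outside the first quadrant.
orange + sunflower seeds with both tight: 1.333 servings and 2.444 servings → $2.83.
orange + peanut butter with both tight: 1.536 servings and 4.339 servings → $3.54.
carrots + sunflower seeds with both tight: 1.1 servings and 2.544 servings → $2.13.
carrots + peanut butter with both tight: 1.275 servings and 4.545 servings → $2.75.
sunflower seeds + peanut butter: intersection lies outside the first quadrant.
Cheapest feasible corner: $2.13.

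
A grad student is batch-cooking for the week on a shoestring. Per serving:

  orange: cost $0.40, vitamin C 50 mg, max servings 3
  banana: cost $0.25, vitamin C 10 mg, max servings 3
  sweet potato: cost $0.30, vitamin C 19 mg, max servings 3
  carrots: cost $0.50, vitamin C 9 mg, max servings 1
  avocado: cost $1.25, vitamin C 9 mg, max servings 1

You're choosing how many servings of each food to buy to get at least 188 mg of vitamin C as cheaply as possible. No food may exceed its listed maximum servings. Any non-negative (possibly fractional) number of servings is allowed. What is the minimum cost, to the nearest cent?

$1.80

Cost per mg of vitamin C: orange $0.0080, sweet potato $0.0158, banana $0.0250, carrots $0.0556, avocado $0.1389.
Take 3 servings of orange: +150.0 mg vitamin C for $1.20 (total $1.20, still need 38.0 mg).
Take 2 servings of sweet potato: +38.0 mg vitamin C for $0.60 (total $1.80, still need 0.0 mg).
Filling from the cheapest source first is optimal under one linear minimum: $1.80.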